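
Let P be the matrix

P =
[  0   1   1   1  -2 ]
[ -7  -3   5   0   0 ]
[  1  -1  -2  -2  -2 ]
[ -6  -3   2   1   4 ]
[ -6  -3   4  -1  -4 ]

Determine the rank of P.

Row reduce to echelon form.
Swap R1 ↔ R2
R3 ← R3 + (1/7)·R1: [0, -10/7, -9/7, -2, -2]
R4 ← R4 − (6/7)·R1: [0, -3/7, -16/7, 1, 4]
R5 ← R5 − (6/7)·R1: [0, -3/7, -2/7, -1, -4]
R3 ← R3 + (10/7)·R2: [0, 0, 1/7, -4/7, -34/7]
R4 ← R4 + (3/7)·R2: [0, 0, -13/7, 10/7, 22/7]
R5 ← R5 + (3/7)·R2: [0, 0, 1/7, -4/7, -34/7]
R4 ← R4 + (13)·R3: [0, 0, 0, -6, -60]
R5 ← R5 − R3: [0, 0, 0, 0, 0]
Echelon form has 4 nonzero rows, so rank(P) = 4.

4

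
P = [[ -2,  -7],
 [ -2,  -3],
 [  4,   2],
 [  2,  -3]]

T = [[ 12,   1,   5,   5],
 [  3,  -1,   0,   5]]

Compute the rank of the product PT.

First compute PT:
[[-45,   5, -10, -45],
 [-33,   1, -10, -25],
 [ 54,   2,  20,  30],
 [ 15,   5,  10,  -5]]
Now row reduce the product.
R2 ← R2 − (11/15)·R1: [0, -8/3, -8/3, 8]
R3 ← R3 + (6/5)·R1: [0, 8, 8, -24]
R4 ← R4 + (1/3)·R1: [0, 20/3, 20/3, -20]
R3 ← R3 + (3)·R2: [0, 0, 0, 0]
R4 ← R4 + (5/2)·R2: [0, 0, 0, 0]
2 nonzero rows, so rank(PT) = 2.

2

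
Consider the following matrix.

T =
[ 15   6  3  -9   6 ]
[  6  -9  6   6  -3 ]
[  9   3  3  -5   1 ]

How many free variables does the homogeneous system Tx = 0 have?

Row reduce to echelon form.
R2 ← R2 − (2/5)·R1: [0, -57/5, 24/5, 48/5, -27/5]
R3 ← R3 − (3/5)·R1: [0, -3/5, 6/5, 2/5, -13/5]
R3 ← R3 − (1/19)·R2: [0, 0, 18/19, -2/19, -44/19]
3 nonzero rows, so rank(T) = 3.
T has 5 columns; by rank–nullity, nullity = 5 − 3 = 2.

2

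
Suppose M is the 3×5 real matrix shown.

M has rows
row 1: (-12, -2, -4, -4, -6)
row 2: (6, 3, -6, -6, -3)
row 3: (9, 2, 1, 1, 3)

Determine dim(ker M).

3

Row reduce to echelon form.
R2 ← R2 + (1/2)·R1: [0, 2, -8, -8, -6]
R3 ← R3 + (3/4)·R1: [0, 1/2, -2, -2, -3/2]
R3 ← R3 − (1/4)·R2: [0, 0, 0, 0, 0]
2 nonzero rows, so rank(M) = 2.
M has 5 columns; by rank–nullity, nullity = 5 − 2 = 3.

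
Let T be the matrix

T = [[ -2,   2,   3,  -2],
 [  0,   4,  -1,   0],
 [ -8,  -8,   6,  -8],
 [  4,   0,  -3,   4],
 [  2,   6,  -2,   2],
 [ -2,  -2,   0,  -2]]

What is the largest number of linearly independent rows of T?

3

Row reduce to echelon form.
R3 ← R3 − (4)·R1: [0, -16, -6, 0]
R4 ← R4 + (2)·R1: [0, 4, 3, 0]
R5 ← R5 + R1: [0, 8, 1, 0]
R6 ← R6 − R1: [0, -4, -3, 0]
R3 ← R3 + (4)·R2: [0, 0, -10, 0]
R4 ← R4 − R2: [0, 0, 4, 0]
R5 ← R5 − (2)·R2: [0, 0, 3, 0]
R6 ← R6 + R2: [0, 0, -4, 0]
R4 ← R4 + (2/5)·R3: [0, 0, 0, 0]
R5 ← R5 + (3/10)·R3: [0, 0, 0, 0]
R6 ← R6 − (2/5)·R3: [0, 0, 0, 0]
Echelon form has 3 nonzero rows, so rank(T) = 3.
The rank gives the maximum number of linearly independent rows: 3.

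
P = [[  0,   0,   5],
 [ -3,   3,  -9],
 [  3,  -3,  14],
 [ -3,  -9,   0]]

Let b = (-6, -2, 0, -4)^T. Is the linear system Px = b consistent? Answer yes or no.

Row reduce the augmented matrix [P | b].
Swap R1 ↔ R2
R3 ← R3 + R1: [0, 0, 5, -2]
R4 ← R4 − R1: [0, -12, 9, -2]
Swap R2 ↔ R4
R4 ← R4 − R3: [0, 0, 0, -4]
The echelon form has 4 nonzero rows; the last pivot sits in the augmented column, so rank(P) = 3 but rank([P|b]) = 4.
Since the ranks differ, the system is inconsistent.

no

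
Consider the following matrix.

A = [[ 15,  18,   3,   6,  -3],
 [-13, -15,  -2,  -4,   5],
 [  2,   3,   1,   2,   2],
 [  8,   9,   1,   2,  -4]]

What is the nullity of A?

3

Row reduce to echelon form.
R2 ← R2 + (13/15)·R1: [0, 3/5, 3/5, 6/5, 12/5]
R3 ← R3 − (2/15)·R1: [0, 3/5, 3/5, 6/5, 12/5]
R4 ← R4 − (8/15)·R1: [0, -3/5, -3/5, -6/5, -12/5]
R3 ← R3 − R2: [0, 0, 0, 0, 0]
R4 ← R4 + R2: [0, 0, 0, 0, 0]
2 nonzero rows, so rank(A) = 2.
A has 5 columns; by rank–nullity, nullity = 5 − 2 = 3.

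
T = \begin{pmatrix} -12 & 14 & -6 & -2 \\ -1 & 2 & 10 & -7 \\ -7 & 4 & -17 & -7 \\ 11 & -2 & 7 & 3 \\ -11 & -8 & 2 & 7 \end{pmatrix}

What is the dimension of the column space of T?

4

Row reduce to echelon form.
R2 ← R2 − (1/12)·R1: [0, 5/6, 21/2, -41/6]
R3 ← R3 − (7/12)·R1: [0, -25/6, -27/2, -35/6]
R4 ← R4 + (11/12)·R1: [0, 65/6, 3/2, 7/6]
R5 ← R5 − (11/12)·R1: [0, -125/6, 15/2, 53/6]
R3 ← R3 + (5)·R2: [0, 0, 39, -40]
R4 ← R4 − (13)·R2: [0, 0, -135, 90]
R5 ← R5 + (25)·R2: [0, 0, 270, -162]
R4 ← R4 + (45/13)·R3: [0, 0, 0, -630/13]
R5 ← R5 − (90/13)·R3: [0, 0, 0, 1494/13]
R5 ← R5 + (83/35)·R4: [0, 0, 0, 0]
Echelon form has 4 nonzero rows, so rank(T) = 4.
The column space has dimension equal to the rank: 4.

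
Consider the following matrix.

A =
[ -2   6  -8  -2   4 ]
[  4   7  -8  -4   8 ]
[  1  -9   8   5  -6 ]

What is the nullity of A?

Row reduce to echelon form.
R2 ← R2 + (2)·R1: [0, 19, -24, -8, 16]
R3 ← R3 + (1/2)·R1: [0, -6, 4, 4, -4]
R3 ← R3 + (6/19)·R2: [0, 0, -68/19, 28/19, 20/19]
3 nonzero rows, so rank(A) = 3.
A has 5 columns; by rank–nullity, nullity = 5 − 3 = 2.

2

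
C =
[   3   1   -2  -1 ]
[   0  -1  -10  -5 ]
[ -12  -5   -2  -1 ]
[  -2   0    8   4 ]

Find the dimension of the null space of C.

2

Row reduce to echelon form.
R3 ← R3 + (4)·R1: [0, -1, -10, -5]
R4 ← R4 + (2/3)·R1: [0, 2/3, 20/3, 10/3]
R3 ← R3 − R2: [0, 0, 0, 0]
R4 ← R4 + (2/3)·R2: [0, 0, 0, 0]
2 nonzero rows, so rank(C) = 2.
C has 4 columns; by rank–nullity, nullity = 4 − 2 = 2.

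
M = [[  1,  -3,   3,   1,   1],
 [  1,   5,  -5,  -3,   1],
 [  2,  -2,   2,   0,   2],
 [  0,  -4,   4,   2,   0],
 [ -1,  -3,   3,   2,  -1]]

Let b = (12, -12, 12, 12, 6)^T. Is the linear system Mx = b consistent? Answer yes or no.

yes

Row reduce the augmented matrix [M | b].
R2 ← R2 − R1: [0, 8, -8, -4, 0, -24]
R3 ← R3 − (2)·R1: [0, 4, -4, -2, 0, -12]
R5 ← R5 + R1: [0, -6, 6, 3, 0, 18]
R3 ← R3 − (1/2)·R2: [0, 0, 0, 0, 0, 0]
R4 ← R4 + (1/2)·R2: [0, 0, 0, 0, 0, 0]
R5 ← R5 + (3/4)·R2: [0, 0, 0, 0, 0, 0]
The echelon form has 2 nonzero rows, and every pivot lies in the first 5 columns, so rank(M) = rank([M|b]) = 2.
The system is consistent.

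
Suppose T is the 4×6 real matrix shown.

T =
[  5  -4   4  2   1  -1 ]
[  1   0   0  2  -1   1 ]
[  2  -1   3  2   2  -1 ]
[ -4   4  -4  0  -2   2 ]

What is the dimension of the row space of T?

3

Row reduce to echelon form.
R2 ← R2 − (1/5)·R1: [0, 4/5, -4/5, 8/5, -6/5, 6/5]
R3 ← R3 − (2/5)·R1: [0, 3/5, 7/5, 6/5, 8/5, -3/5]
R4 ← R4 + (4/5)·R1: [0, 4/5, -4/5, 8/5, -6/5, 6/5]
R3 ← R3 − (3/4)·R2: [0, 0, 2, 0, 5/2, -3/2]
R4 ← R4 − R2: [0, 0, 0, 0, 0, 0]
Echelon form has 3 nonzero rows, so rank(T) = 3.
The row space has dimension equal to the rank: 3.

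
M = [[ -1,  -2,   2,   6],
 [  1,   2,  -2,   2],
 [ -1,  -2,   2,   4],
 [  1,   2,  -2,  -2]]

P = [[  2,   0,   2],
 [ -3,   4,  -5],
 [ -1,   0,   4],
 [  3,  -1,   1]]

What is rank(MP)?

First compute MP:
[[ 20, -14,  22],
 [  4,   6, -14],
 [ 14, -12,  20],
 [ -8,  10, -18]]
Now row reduce the product.
R2 ← R2 − (1/5)·R1: [0, 44/5, -92/5]
R3 ← R3 − (7/10)·R1: [0, -11/5, 23/5]
R4 ← R4 + (2/5)·R1: [0, 22/5, -46/5]
R3 ← R3 + (1/4)·R2: [0, 0, 0]
R4 ← R4 − (1/2)·R2: [0, 0, 0]
2 nonzero rows, so rank(MP) = 2.

2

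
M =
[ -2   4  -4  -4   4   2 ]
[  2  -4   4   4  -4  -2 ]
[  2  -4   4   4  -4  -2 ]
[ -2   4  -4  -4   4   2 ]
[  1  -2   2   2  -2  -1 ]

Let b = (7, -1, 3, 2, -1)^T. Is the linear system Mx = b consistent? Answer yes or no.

no

Row reduce the augmented matrix [M | b].
R2 ← R2 + R1: [0, 0, 0, 0, 0, 0, 6]
R3 ← R3 + R1: [0, 0, 0, 0, 0, 0, 10]
R4 ← R4 − R1: [0, 0, 0, 0, 0, 0, -5]
R5 ← R5 + (1/2)·R1: [0, 0, 0, 0, 0, 0, 5/2]
R3 ← R3 − (5/3)·R2: [0, 0, 0, 0, 0, 0, 0]
R4 ← R4 + (5/6)·R2: [0, 0, 0, 0, 0, 0, 0]
R5 ← R5 − (5/12)·R2: [0, 0, 0, 0, 0, 0, 0]
The echelon form has 2 nonzero rows; the last pivot sits in the augmented column, so rank(M) = 1 but rank([M|b]) = 2.
Since the ranks differ, the system is inconsistent.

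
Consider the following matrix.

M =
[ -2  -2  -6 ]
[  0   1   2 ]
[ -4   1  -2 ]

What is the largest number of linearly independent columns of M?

Row reduce to echelon form.
R3 ← R3 − (2)·R1: [0, 5, 10]
R3 ← R3 − (5)·R2: [0, 0, 0]
Echelon form has 2 nonzero rows, so rank(M) = 2.
The rank gives the maximum number of linearly independent columns: 2.

2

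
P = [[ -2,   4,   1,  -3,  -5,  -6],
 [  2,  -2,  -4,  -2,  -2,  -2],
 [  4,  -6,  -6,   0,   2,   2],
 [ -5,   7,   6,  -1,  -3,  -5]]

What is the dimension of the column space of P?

3

Row reduce to echelon form.
R2 ← R2 + R1: [0, 2, -3, -5, -7, -8]
R3 ← R3 + (2)·R1: [0, 2, -4, -6, -8, -10]
R4 ← R4 − (5/2)·R1: [0, -3, 7/2, 13/2, 19/2, 10]
R3 ← R3 − R2: [0, 0, -1, -1, -1, -2]
R4 ← R4 + (3/2)·R2: [0, 0, -1, -1, -1, -2]
R4 ← R4 − R3: [0, 0, 0, 0, 0, 0]
Echelon form has 3 nonzero rows, so rank(P) = 3.
The column space has dimension equal to the rank: 3.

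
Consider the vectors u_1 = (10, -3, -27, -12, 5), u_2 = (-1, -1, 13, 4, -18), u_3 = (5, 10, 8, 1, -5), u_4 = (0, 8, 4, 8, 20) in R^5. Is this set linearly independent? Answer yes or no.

yes

Form the matrix with these vectors as rows and row reduce.
R2 ← R2 + (1/10)·R1: [0, -13/10, 103/10, 14/5, -35/2]
R3 ← R3 − (1/2)·R1: [0, 23/2, 43/2, 7, -15/2]
R3 ← R3 + (115/13)·R2: [0, 0, 1464/13, 413/13, -2110/13]
R4 ← R4 + (80/13)·R2: [0, 0, 876/13, 328/13, -1140/13]
R4 ← R4 − (73/122)·R3: [0, 0, 0, 759/122, 575/61]
4 nonzero rows, so the 4 vectors span a space of dimension 4.
Since 4 = 4, the vectors are linearly independent.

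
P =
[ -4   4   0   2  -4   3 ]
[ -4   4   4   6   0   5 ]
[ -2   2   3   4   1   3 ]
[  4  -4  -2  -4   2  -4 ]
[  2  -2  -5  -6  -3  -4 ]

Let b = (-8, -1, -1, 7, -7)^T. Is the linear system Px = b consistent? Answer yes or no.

no

Row reduce the augmented matrix [P | b].
R2 ← R2 − R1: [0, 0, 4, 4, 4, 2, 7]
R3 ← R3 − (1/2)·R1: [0, 0, 3, 3, 3, 3/2, 3]
R4 ← R4 + R1: [0, 0, -2, -2, -2, -1, -1]
R5 ← R5 + (1/2)·R1: [0, 0, -5, -5, -5, -5/2, -11]
R3 ← R3 − (3/4)·R2: [0, 0, 0, 0, 0, 0, -9/4]
R4 ← R4 + (1/2)·R2: [0, 0, 0, 0, 0, 0, 5/2]
R5 ← R5 + (5/4)·R2: [0, 0, 0, 0, 0, 0, -9/4]
R4 ← R4 + (10/9)·R3: [0, 0, 0, 0, 0, 0, 0]
R5 ← R5 − R3: [0, 0, 0, 0, 0, 0, 0]
The echelon form has 3 nonzero rows; the last pivot sits in the augmented column, so rank(P) = 2 but rank([P|b]) = 3.
Since the ranks differ, the system is inconsistent.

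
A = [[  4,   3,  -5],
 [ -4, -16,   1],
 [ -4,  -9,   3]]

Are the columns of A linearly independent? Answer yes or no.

Row reduce A to echelon form.
R2 ← R2 + R1: [0, -13, -4]
R3 ← R3 + R1: [0, -6, -2]
R3 ← R3 − (6/13)·R2: [0, 0, -2/13]
3 pivots among 3 columns.
Every column is a pivot column, so the columns are linearly independent.

yes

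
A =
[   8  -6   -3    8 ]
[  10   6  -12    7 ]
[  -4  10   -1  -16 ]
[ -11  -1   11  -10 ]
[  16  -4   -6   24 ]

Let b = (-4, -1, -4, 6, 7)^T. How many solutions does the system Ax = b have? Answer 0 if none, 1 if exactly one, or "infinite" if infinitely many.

Row reduce the augmented matrix [A | b].
R2 ← R2 − (5/4)·R1: [0, 27/2, -33/4, -3, 4]
R3 ← R3 + (1/2)·R1: [0, 7, -5/2, -12, -6]
R4 ← R4 + (11/8)·R1: [0, -37/4, 55/8, 1, 1/2]
R5 ← R5 − (2)·R1: [0, 8, 0, 8, 15]
R3 ← R3 − (14/27)·R2: [0, 0, 16/9, -94/9, -218/27]
R4 ← R4 + (37/54)·R2: [0, 0, 11/9, -19/18, 175/54]
R5 ← R5 − (16/27)·R2: [0, 0, 44/9, 88/9, 341/27]
R4 ← R4 − (11/16)·R3: [0, 0, 0, 49/8, 211/24]
R5 ← R5 − (11/4)·R3: [0, 0, 0, 77/2, 209/6]
R5 ← R5 − (44/7)·R4: [0, 0, 0, 0, -143/7]
The echelon form has 5 nonzero rows; the last pivot sits in the augmented column, so rank(A) = 4 but rank([A|b]) = 5.
Since the ranks differ, the system is inconsistent.
It has no solutions.

0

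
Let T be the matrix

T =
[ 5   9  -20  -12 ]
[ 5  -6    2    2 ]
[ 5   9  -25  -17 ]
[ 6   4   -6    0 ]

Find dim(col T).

Row reduce to echelon form.
R2 ← R2 − R1: [0, -15, 22, 14]
R3 ← R3 − R1: [0, 0, -5, -5]
R4 ← R4 − (6/5)·R1: [0, -34/5, 18, 72/5]
R4 ← R4 − (34/75)·R2: [0, 0, 602/75, 604/75]
R4 ← R4 + (602/375)·R3: [0, 0, 0, 2/75]
Echelon form has 4 nonzero rows, so rank(T) = 4.
The column space has dimension equal to the rank: 4.

4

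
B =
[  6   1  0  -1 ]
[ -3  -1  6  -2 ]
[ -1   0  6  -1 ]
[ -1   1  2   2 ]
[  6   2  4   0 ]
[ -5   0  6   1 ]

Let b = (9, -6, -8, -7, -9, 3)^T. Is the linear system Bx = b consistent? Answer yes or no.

no

Row reduce the augmented matrix [B | b].
R2 ← R2 + (1/2)·R1: [0, -1/2, 6, -5/2, -3/2]
R3 ← R3 + (1/6)·R1: [0, 1/6, 6, -7/6, -13/2]
R4 ← R4 + (1/6)·R1: [0, 7/6, 2, 11/6, -11/2]
R5 ← R5 − R1: [0, 1, 4, 1, -18]
R6 ← R6 + (5/6)·R1: [0, 5/6, 6, 1/6, 21/2]
R3 ← R3 + (1/3)·R2: [0, 0, 8, -2, -7]
R4 ← R4 + (7/3)·R2: [0, 0, 16, -4, -9]
R5 ← R5 + (2)·R2: [0, 0, 16, -4, -21]
R6 ← R6 + (5/3)·R2: [0, 0, 16, -4, 8]
R4 ← R4 − (2)·R3: [0, 0, 0, 0, 5]
R5 ← R5 − (2)·R3: [0, 0, 0, 0, -7]
R6 ← R6 − (2)·R3: [0, 0, 0, 0, 22]
R5 ← R5 + (7/5)·R4: [0, 0, 0, 0, 0]
R6 ← R6 − (22/5)·R4: [0, 0, 0, 0, 0]
The echelon form has 4 nonzero rows; the last pivot sits in the augmented column, so rank(B) = 3 but rank([B|b]) = 4.
Since the ranks differ, the system is inconsistent.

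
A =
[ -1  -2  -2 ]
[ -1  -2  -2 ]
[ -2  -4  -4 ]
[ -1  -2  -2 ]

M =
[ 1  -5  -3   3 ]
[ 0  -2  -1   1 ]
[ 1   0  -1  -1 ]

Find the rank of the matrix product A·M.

First compute AM:
[[ -3,   9,   7,  -3],
 [ -3,   9,   7,  -3],
 [ -6,  18,  14,  -6],
 [ -3,   9,   7,  -3]]
Now row reduce the product.
R2 ← R2 − R1: [0, 0, 0, 0]
R3 ← R3 − (2)·R1: [0, 0, 0, 0]
R4 ← R4 − R1: [0, 0, 0, 0]
1 nonzero row, so rank(AM) = 1.

1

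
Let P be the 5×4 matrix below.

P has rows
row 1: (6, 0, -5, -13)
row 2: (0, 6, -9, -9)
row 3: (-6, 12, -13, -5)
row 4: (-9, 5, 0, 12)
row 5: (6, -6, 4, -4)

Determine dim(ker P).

Row reduce to echelon form.
R3 ← R3 + R1: [0, 12, -18, -18]
R4 ← R4 + (3/2)·R1: [0, 5, -15/2, -15/2]
R5 ← R5 − R1: [0, -6, 9, 9]
R3 ← R3 − (2)·R2: [0, 0, 0, 0]
R4 ← R4 − (5/6)·R2: [0, 0, 0, 0]
R5 ← R5 + R2: [0, 0, 0, 0]
2 nonzero rows, so rank(P) = 2.
P has 4 columns; by rank–nullity, nullity = 4 − 2 = 2.

2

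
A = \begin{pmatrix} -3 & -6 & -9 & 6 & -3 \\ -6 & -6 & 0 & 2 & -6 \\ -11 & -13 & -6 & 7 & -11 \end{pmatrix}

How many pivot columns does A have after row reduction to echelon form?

Row reduce to echelon form.
R2 ← R2 − (2)·R1: [0, 6, 18, -10, 0]
R3 ← R3 − (11/3)·R1: [0, 9, 27, -15, 0]
R3 ← R3 − (3/2)·R2: [0, 0, 0, 0, 0]
Echelon form has 2 nonzero rows, so rank(A) = 2.
Each nonzero row contributes one pivot column: 2 pivot columns.

2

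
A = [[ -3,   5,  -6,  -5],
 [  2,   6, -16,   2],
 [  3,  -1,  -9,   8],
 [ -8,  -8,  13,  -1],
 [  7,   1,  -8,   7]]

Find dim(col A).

3

Row reduce to echelon form.
R2 ← R2 + (2/3)·R1: [0, 28/3, -20, -4/3]
R3 ← R3 + R1: [0, 4, -15, 3]
R4 ← R4 − (8/3)·R1: [0, -64/3, 29, 37/3]
R5 ← R5 + (7/3)·R1: [0, 38/3, -22, -14/3]
R3 ← R3 − (3/7)·R2: [0, 0, -45/7, 25/7]
R4 ← R4 + (16/7)·R2: [0, 0, -117/7, 65/7]
R5 ← R5 − (19/14)·R2: [0, 0, 36/7, -20/7]
R4 ← R4 − (13/5)·R3: [0, 0, 0, 0]
R5 ← R5 + (4/5)·R3: [0, 0, 0, 0]
Echelon form has 3 nonzero rows, so rank(A) = 3.
The column space has dimension equal to the rank: 3.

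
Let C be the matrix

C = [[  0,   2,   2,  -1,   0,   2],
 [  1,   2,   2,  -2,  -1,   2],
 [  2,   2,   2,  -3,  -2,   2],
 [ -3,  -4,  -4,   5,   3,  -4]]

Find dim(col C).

2

Row reduce to echelon form.
Swap R1 ↔ R2
R3 ← R3 − (2)·R1: [0, -2, -2, 1, 0, -2]
R4 ← R4 + (3)·R1: [0, 2, 2, -1, 0, 2]
R3 ← R3 + R2: [0, 0, 0, 0, 0, 0]
R4 ← R4 − R2: [0, 0, 0, 0, 0, 0]
Echelon form has 2 nonzero rows, so rank(C) = 2.
The column space has dimension equal to the rank: 2.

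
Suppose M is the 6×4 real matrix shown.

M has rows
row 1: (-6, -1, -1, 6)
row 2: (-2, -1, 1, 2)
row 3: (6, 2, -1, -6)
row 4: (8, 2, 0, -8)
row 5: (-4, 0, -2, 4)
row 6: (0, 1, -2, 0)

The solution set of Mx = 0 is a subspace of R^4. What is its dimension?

Row reduce to echelon form.
R2 ← R2 − (1/3)·R1: [0, -2/3, 4/3, 0]
R3 ← R3 + R1: [0, 1, -2, 0]
R4 ← R4 + (4/3)·R1: [0, 2/3, -4/3, 0]
R5 ← R5 − (2/3)·R1: [0, 2/3, -4/3, 0]
R3 ← R3 + (3/2)·R2: [0, 0, 0, 0]
R4 ← R4 + R2: [0, 0, 0, 0]
R5 ← R5 + R2: [0, 0, 0, 0]
R6 ← R6 + (3/2)·R2: [0, 0, 0, 0]
2 nonzero rows, so rank(M) = 2.
M has 4 columns; by rank–nullity, nullity = 4 − 2 = 2.

2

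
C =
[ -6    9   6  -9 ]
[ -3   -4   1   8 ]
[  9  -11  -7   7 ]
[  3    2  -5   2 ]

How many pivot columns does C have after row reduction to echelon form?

Row reduce to echelon form.
R2 ← R2 − (1/2)·R1: [0, -17/2, -2, 25/2]
R3 ← R3 + (3/2)·R1: [0, 5/2, 2, -13/2]
R4 ← R4 + (1/2)·R1: [0, 13/2, -2, -5/2]
R3 ← R3 + (5/17)·R2: [0, 0, 24/17, -48/17]
R4 ← R4 + (13/17)·R2: [0, 0, -60/17, 120/17]
R4 ← R4 + (5/2)·R3: [0, 0, 0, 0]
Echelon form has 3 nonzero rows, so rank(C) = 3.
Each nonzero row contributes one pivot column: 3 pivot columns.

3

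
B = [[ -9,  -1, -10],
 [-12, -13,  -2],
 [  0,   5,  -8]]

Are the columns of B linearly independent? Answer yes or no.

Row reduce B to echelon form.
R2 ← R2 − (4/3)·R1: [0, -35/3, 34/3]
R3 ← R3 + (3/7)·R2: [0, 0, -22/7]
3 pivots among 3 columns.
Every column is a pivot column, so the columns are linearly independent.

yes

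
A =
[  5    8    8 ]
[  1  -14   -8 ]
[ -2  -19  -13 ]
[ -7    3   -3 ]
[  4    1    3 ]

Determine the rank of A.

3

Row reduce to echelon form.
R2 ← R2 − (1/5)·R1: [0, -78/5, -48/5]
R3 ← R3 + (2/5)·R1: [0, -79/5, -49/5]
R4 ← R4 + (7/5)·R1: [0, 71/5, 41/5]
R5 ← R5 − (4/5)·R1: [0, -27/5, -17/5]
R3 ← R3 − (79/78)·R2: [0, 0, -1/13]
R4 ← R4 + (71/78)·R2: [0, 0, -7/13]
R5 ← R5 − (9/26)·R2: [0, 0, -1/13]
R4 ← R4 − (7)·R3: [0, 0, 0]
R5 ← R5 − R3: [0, 0, 0]
Echelon form has 3 nonzero rows, so rank(A) = 3.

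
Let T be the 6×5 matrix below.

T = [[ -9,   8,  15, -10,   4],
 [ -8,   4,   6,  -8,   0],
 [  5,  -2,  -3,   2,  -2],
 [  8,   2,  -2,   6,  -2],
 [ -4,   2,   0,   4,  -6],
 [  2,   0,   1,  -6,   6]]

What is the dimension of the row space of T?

Row reduce to echelon form.
R2 ← R2 − (8/9)·R1: [0, -28/9, -22/3, 8/9, -32/9]
R3 ← R3 + (5/9)·R1: [0, 22/9, 16/3, -32/9, 2/9]
R4 ← R4 + (8/9)·R1: [0, 82/9, 34/3, -26/9, 14/9]
R5 ← R5 − (4/9)·R1: [0, -14/9, -20/3, 76/9, -70/9]
R6 ← R6 + (2/9)·R1: [0, 16/9, 13/3, -74/9, 62/9]
R3 ← R3 + (11/14)·R2: [0, 0, -3/7, -20/7, -18/7]
R4 ← R4 + (41/14)·R2: [0, 0, -71/7, -2/7, -62/7]
R5 ← R5 − (1/2)·R2: [0, 0, -3, 8, -6]
R6 ← R6 + (4/7)·R2: [0, 0, 1/7, -54/7, 34/7]
R4 ← R4 − (71/3)·R3: [0, 0, 0, 202/3, 52]
R5 ← R5 − (7)·R3: [0, 0, 0, 28, 12]
R6 ← R6 + (1/3)·R3: [0, 0, 0, -26/3, 4]
R5 ← R5 − (42/101)·R4: [0, 0, 0, 0, -972/101]
R6 ← R6 + (13/101)·R4: [0, 0, 0, 0, 1080/101]
R6 ← R6 + (10/9)·R5: [0, 0, 0, 0, 0]
Echelon form has 5 nonzero rows, so rank(T) = 5.
The row space has dimension equal to the rank: 5.

5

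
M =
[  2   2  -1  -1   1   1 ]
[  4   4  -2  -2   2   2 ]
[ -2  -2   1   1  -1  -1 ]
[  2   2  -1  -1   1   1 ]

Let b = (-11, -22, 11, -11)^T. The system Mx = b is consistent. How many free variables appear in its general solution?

Row reduce the augmented matrix [M | b].
R2 ← R2 − (2)·R1: [0, 0, 0, 0, 0, 0, 0]
R3 ← R3 + R1: [0, 0, 0, 0, 0, 0, 0]
R4 ← R4 − R1: [0, 0, 0, 0, 0, 0, 0]
The echelon form has 1 nonzero rows, and every pivot lies in the first 6 columns, so rank(M) = rank([M|b]) = 1.
The system is consistent.
Free variables = (unknowns) − (rank) = 6 − 1 = 5.

5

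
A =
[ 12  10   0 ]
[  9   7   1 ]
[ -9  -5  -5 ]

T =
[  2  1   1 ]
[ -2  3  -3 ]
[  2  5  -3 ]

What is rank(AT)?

2

First compute AT:
[[  4,  42, -18],
 [  6,  35, -15],
 [-18, -49,  21]]
Now row reduce the product.
R2 ← R2 − (3/2)·R1: [0, -28, 12]
R3 ← R3 + (9/2)·R1: [0, 140, -60]
R3 ← R3 + (5)·R2: [0, 0, 0]
2 nonzero rows, so rank(AT) = 2.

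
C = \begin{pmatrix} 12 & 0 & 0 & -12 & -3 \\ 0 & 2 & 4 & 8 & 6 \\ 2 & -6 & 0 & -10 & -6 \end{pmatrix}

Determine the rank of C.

Row reduce to echelon form.
R3 ← R3 − (1/6)·R1: [0, -6, 0, -8, -11/2]
R3 ← R3 + (3)·R2: [0, 0, 12, 16, 25/2]
Echelon form has 3 nonzero rows, so rank(C) = 3.

3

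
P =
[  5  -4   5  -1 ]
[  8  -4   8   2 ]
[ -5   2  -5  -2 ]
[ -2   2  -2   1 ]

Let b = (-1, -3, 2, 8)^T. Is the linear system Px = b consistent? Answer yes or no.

Row reduce the augmented matrix [P | b].
R2 ← R2 − (8/5)·R1: [0, 12/5, 0, 18/5, -7/5]
R3 ← R3 + R1: [0, -2, 0, -3, 1]
R4 ← R4 + (2/5)·R1: [0, 2/5, 0, 3/5, 38/5]
R3 ← R3 + (5/6)·R2: [0, 0, 0, 0, -1/6]
R4 ← R4 − (1/6)·R2: [0, 0, 0, 0, 47/6]
R4 ← R4 + (47)·R3: [0, 0, 0, 0, 0]
The echelon form has 3 nonzero rows; the last pivot sits in the augmented column, so rank(P) = 2 but rank([P|b]) = 3.
Since the ranks differ, the system is inconsistent.

no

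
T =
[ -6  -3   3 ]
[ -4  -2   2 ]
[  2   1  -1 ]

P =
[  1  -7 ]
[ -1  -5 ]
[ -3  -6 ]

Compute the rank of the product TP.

1

First compute TP:
[[-12,  39],
 [ -8,  26],
 [  4, -13]]
Now row reduce the product.
R2 ← R2 − (2/3)·R1: [0, 0]
R3 ← R3 + (1/3)·R1: [0, 0]
1 nonzero row, so rank(TP) = 1.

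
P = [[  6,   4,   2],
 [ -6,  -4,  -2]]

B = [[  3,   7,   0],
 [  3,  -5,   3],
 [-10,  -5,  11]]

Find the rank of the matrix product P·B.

First compute PB:
[[ 10,  12,  34],
 [-10, -12, -34]]
Now row reduce the product.
R2 ← R2 + R1: [0, 0, 0]
1 nonzero row, so rank(PB) = 1.

1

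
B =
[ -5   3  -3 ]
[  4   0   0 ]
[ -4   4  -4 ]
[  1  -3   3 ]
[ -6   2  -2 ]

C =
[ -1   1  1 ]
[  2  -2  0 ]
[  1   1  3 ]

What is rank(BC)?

2

First compute BC:
[[  8, -14, -14],
 [ -4,   4,   4],
 [  8, -16, -16],
 [ -4,  10,  10],
 [  8, -12, -12]]
Now row reduce the product.
R2 ← R2 + (1/2)·R1: [0, -3, -3]
R3 ← R3 − R1: [0, -2, -2]
R4 ← R4 + (1/2)·R1: [0, 3, 3]
R5 ← R5 − R1: [0, 2, 2]
R3 ← R3 − (2/3)·R2: [0, 0, 0]
R4 ← R4 + R2: [0, 0, 0]
R5 ← R5 + (2/3)·R2: [0, 0, 0]
2 nonzero rows, so rank(BC) = 2.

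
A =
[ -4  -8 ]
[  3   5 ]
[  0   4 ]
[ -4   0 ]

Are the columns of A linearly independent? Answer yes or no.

yes

Row reduce A to echelon form.
R2 ← R2 + (3/4)·R1: [0, -1]
R4 ← R4 − R1: [0, 8]
R3 ← R3 + (4)·R2: [0, 0]
R4 ← R4 + (8)·R2: [0, 0]
2 pivots among 2 columns.
Every column is a pivot column, so the columns are linearly independent.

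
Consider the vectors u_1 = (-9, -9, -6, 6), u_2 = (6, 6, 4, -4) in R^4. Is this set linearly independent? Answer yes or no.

Form the matrix with these vectors as rows and row reduce.
R2 ← R2 + (2/3)·R1: [0, 0, 0, 0]
1 nonzero row, so the 2 vectors span a space of dimension 1.
Since 1 < 2, the vectors are linearly dependent.

no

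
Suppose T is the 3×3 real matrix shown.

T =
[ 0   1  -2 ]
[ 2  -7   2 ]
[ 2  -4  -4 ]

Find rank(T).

Row reduce to echelon form.
Swap R1 ↔ R2
R3 ← R3 − R1: [0, 3, -6]
R3 ← R3 − (3)·R2: [0, 0, 0]
Echelon form has 2 nonzero rows, so rank(T) = 2.

2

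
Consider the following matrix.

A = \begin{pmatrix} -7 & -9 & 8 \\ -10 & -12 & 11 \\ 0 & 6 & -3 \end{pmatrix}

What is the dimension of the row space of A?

2

Row reduce to echelon form.
R2 ← R2 − (10/7)·R1: [0, 6/7, -3/7]
R3 ← R3 − (7)·R2: [0, 0, 0]
Echelon form has 2 nonzero rows, so rank(A) = 2.
The row space has dimension equal to the rank: 2.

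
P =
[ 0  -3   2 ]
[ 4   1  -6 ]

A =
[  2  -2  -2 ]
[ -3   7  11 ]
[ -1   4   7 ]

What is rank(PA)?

2

First compute PA:
[[  7, -13, -19],
 [ 11, -25, -39]]
Now row reduce the product.
R2 ← R2 − (11/7)·R1: [0, -32/7, -64/7]
2 nonzero rows, so rank(PA) = 2.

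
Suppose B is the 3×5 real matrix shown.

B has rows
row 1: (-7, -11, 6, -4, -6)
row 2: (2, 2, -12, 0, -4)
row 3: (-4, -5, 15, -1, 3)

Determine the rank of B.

2

Row reduce to echelon form.
R2 ← R2 + (2/7)·R1: [0, -8/7, -72/7, -8/7, -40/7]
R3 ← R3 − (4/7)·R1: [0, 9/7, 81/7, 9/7, 45/7]
R3 ← R3 + (9/8)·R2: [0, 0, 0, 0, 0]
Echelon form has 2 nonzero rows, so rank(B) = 2.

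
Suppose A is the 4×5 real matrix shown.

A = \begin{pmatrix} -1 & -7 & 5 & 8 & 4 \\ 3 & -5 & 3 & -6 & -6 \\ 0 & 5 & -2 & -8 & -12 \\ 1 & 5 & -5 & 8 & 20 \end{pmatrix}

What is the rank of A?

Row reduce to echelon form.
R2 ← R2 + (3)·R1: [0, -26, 18, 18, 6]
R4 ← R4 + R1: [0, -2, 0, 16, 24]
R3 ← R3 + (5/26)·R2: [0, 0, 19/13, -59/13, -141/13]
R4 ← R4 − (1/13)·R2: [0, 0, -18/13, 190/13, 306/13]
R4 ← R4 + (18/19)·R3: [0, 0, 0, 196/19, 252/19]
Echelon form has 4 nonzero rows, so rank(A) = 4.

4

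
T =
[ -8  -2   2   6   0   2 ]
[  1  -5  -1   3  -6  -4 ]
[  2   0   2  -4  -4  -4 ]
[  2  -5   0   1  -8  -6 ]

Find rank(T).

3

Row reduce to echelon form.
R2 ← R2 + (1/8)·R1: [0, -21/4, -3/4, 15/4, -6, -15/4]
R3 ← R3 + (1/4)·R1: [0, -1/2, 5/2, -5/2, -4, -7/2]
R4 ← R4 + (1/4)·R1: [0, -11/2, 1/2, 5/2, -8, -11/2]
R3 ← R3 − (2/21)·R2: [0, 0, 18/7, -20/7, -24/7, -22/7]
R4 ← R4 − (22/21)·R2: [0, 0, 9/7, -10/7, -12/7, -11/7]
R4 ← R4 − (1/2)·R3: [0, 0, 0, 0, 0, 0]
Echelon form has 3 nonzero rows, so rank(T) = 3.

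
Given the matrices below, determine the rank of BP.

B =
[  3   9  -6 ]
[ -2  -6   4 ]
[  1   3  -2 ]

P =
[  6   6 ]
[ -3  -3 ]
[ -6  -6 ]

First compute BP:
[[ 27,  27],
 [-18, -18],
 [  9,   9]]
Now row reduce the product.
R2 ← R2 + (2/3)·R1: [0, 0]
R3 ← R3 − (1/3)·R1: [0, 0]
1 nonzero row, so rank(BP) = 1.

1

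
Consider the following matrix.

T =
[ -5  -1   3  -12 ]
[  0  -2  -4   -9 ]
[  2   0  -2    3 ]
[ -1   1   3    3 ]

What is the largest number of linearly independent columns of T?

2

Row reduce to echelon form.
R3 ← R3 + (2/5)·R1: [0, -2/5, -4/5, -9/5]
R4 ← R4 − (1/5)·R1: [0, 6/5, 12/5, 27/5]
R3 ← R3 − (1/5)·R2: [0, 0, 0, 0]
R4 ← R4 + (3/5)·R2: [0, 0, 0, 0]
Echelon form has 2 nonzero rows, so rank(T) = 2.
The rank gives the maximum number of linearly independent columns: 2.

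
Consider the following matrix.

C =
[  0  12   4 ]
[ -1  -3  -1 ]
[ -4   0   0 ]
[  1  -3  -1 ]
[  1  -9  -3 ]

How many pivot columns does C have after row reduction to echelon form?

2

Row reduce to echelon form.
Swap R1 ↔ R2
R3 ← R3 − (4)·R1: [0, 12, 4]
R4 ← R4 + R1: [0, -6, -2]
R5 ← R5 + R1: [0, -12, -4]
R3 ← R3 − R2: [0, 0, 0]
R4 ← R4 + (1/2)·R2: [0, 0, 0]
R5 ← R5 + R2: [0, 0, 0]
Echelon form has 2 nonzero rows, so rank(C) = 2.
Each nonzero row contributes one pivot column: 2 pivot columns.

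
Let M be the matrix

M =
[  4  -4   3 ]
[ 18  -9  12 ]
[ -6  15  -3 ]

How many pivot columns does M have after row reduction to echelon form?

Row reduce to echelon form.
R2 ← R2 − (9/2)·R1: [0, 9, -3/2]
R3 ← R3 + (3/2)·R1: [0, 9, 3/2]
R3 ← R3 − R2: [0, 0, 3]
Echelon form has 3 nonzero rows, so rank(M) = 3.
Each nonzero row contributes one pivot column: 3 pivot columns.

3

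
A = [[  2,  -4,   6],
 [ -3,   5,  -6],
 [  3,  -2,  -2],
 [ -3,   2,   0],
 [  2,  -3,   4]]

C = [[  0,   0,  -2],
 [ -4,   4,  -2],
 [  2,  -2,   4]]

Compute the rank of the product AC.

First compute AC:
[[ 28, -28,  28],
 [-32,  32, -28],
 [  4,  -4, -10],
 [ -8,   8,   2],
 [ 20, -20,  18]]
Now row reduce the product.
R2 ← R2 + (8/7)·R1: [0, 0, 4]
R3 ← R3 − (1/7)·R1: [0, 0, -14]
R4 ← R4 + (2/7)·R1: [0, 0, 10]
R5 ← R5 − (5/7)·R1: [0, 0, -2]
R3 ← R3 + (7/2)·R2: [0, 0, 0]
R4 ← R4 − (5/2)·R2: [0, 0, 0]
R5 ← R5 + (1/2)·R2: [0, 0, 0]
2 nonzero rows, so rank(AC) = 2.

2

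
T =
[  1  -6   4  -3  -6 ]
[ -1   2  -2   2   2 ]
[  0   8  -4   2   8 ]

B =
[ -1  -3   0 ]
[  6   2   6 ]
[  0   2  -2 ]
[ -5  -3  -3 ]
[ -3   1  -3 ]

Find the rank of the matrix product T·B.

First compute TB:
[[ -4,  -4, -17],
 [ -3,  -1,   4],
 [ 14,  10,  26]]
Now row reduce the product.
R2 ← R2 − (3/4)·R1: [0, 2, 67/4]
R3 ← R3 + (7/2)·R1: [0, -4, -67/2]
R3 ← R3 + (2)·R2: [0, 0, 0]
2 nonzero rows, so rank(TB) = 2.

2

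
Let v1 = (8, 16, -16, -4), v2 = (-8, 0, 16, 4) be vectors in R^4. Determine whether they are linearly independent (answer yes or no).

Form the matrix with these vectors as rows and row reduce.
R2 ← R2 + R1: [0, 16, 0, 0]
2 nonzero rows, so the 2 vectors span a space of dimension 2.
Since 2 = 2, the vectors are linearly independent.

yes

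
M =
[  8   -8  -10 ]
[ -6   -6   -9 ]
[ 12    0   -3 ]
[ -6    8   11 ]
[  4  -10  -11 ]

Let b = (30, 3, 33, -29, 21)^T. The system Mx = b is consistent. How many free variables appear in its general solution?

0

Row reduce the augmented matrix [M | b].
R2 ← R2 + (3/4)·R1: [0, -12, -33/2, 51/2]
R3 ← R3 − (3/2)·R1: [0, 12, 12, -12]
R4 ← R4 + (3/4)·R1: [0, 2, 7/2, -13/2]
R5 ← R5 − (1/2)·R1: [0, -6, -6, 6]
R3 ← R3 + R2: [0, 0, -9/2, 27/2]
R4 ← R4 + (1/6)·R2: [0, 0, 3/4, -9/4]
R5 ← R5 − (1/2)·R2: [0, 0, 9/4, -27/4]
R4 ← R4 + (1/6)·R3: [0, 0, 0, 0]
R5 ← R5 + (1/2)·R3: [0, 0, 0, 0]
The echelon form has 3 nonzero rows, and every pivot lies in the first 3 columns, so rank(M) = rank([M|b]) = 3.
The system is consistent.
Free variables = (unknowns) − (rank) = 3 − 3 = 0.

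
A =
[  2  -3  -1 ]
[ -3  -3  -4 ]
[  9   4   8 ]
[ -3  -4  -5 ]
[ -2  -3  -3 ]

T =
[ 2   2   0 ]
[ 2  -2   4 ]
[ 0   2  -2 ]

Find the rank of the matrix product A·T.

First compute AT:
[[ -2,   8, -10],
 [-12,  -8,  -4],
 [ 26,  26,   0],
 [-14,  -8,  -6],
 [-10,  -4,  -6]]
Now row reduce the product.
R2 ← R2 − (6)·R1: [0, -56, 56]
R3 ← R3 + (13)·R1: [0, 130, -130]
R4 ← R4 − (7)·R1: [0, -64, 64]
R5 ← R5 − (5)·R1: [0, -44, 44]
R3 ← R3 + (65/28)·R2: [0, 0, 0]
R4 ← R4 − (8/7)·R2: [0, 0, 0]
R5 ← R5 − (11/14)·R2: [0, 0, 0]
2 nonzero rows, so rank(AT) = 2.

2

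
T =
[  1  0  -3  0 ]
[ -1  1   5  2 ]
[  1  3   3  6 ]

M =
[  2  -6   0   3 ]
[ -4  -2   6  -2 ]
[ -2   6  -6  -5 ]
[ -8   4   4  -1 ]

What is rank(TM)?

2

First compute TM:
[[  8, -24,  18,  18],
 [-32,  42, -16, -32],
 [-64,  30,  24, -24]]
Now row reduce the product.
R2 ← R2 + (4)·R1: [0, -54, 56, 40]
R3 ← R3 + (8)·R1: [0, -162, 168, 120]
R3 ← R3 − (3)·R2: [0, 0, 0, 0]
2 nonzero rows, so rank(TM) = 2.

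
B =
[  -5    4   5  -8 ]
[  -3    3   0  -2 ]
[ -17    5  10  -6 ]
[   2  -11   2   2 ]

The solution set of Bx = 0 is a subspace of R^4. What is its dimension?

0

Row reduce to echelon form.
R2 ← R2 − (3/5)·R1: [0, 3/5, -3, 14/5]
R3 ← R3 − (17/5)·R1: [0, -43/5, -7, 106/5]
R4 ← R4 + (2/5)·R1: [0, -47/5, 4, -6/5]
R3 ← R3 + (43/3)·R2: [0, 0, -50, 184/3]
R4 ← R4 + (47/3)·R2: [0, 0, -43, 128/3]
R4 ← R4 − (43/50)·R3: [0, 0, 0, -252/25]
4 nonzero rows, so rank(B) = 4.
B has 4 columns; by rank–nullity, nullity = 4 − 4 = 0.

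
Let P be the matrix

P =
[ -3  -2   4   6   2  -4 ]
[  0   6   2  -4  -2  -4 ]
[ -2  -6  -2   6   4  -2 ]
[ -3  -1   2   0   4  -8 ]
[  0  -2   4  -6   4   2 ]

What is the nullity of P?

1

Row reduce to echelon form.
R3 ← R3 − (2/3)·R1: [0, -14/3, -14/3, 2, 8/3, 2/3]
R4 ← R4 − R1: [0, 1, -2, -6, 2, -4]
R3 ← R3 + (7/9)·R2: [0, 0, -28/9, -10/9, 10/9, -22/9]
R4 ← R4 − (1/6)·R2: [0, 0, -7/3, -16/3, 7/3, -10/3]
R5 ← R5 + (1/3)·R2: [0, 0, 14/3, -22/3, 10/3, 2/3]
R4 ← R4 − (3/4)·R3: [0, 0, 0, -9/2, 3/2, -3/2]
R5 ← R5 + (3/2)·R3: [0, 0, 0, -9, 5, -3]
R5 ← R5 − (2)·R4: [0, 0, 0, 0, 2, 0]
5 nonzero rows, so rank(P) = 5.
P has 6 columns; by rank–nullity, nullity = 6 − 5 = 1.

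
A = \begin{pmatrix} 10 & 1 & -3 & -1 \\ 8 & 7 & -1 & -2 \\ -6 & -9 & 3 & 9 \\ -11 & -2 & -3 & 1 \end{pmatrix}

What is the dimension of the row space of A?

4

Row reduce to echelon form.
R2 ← R2 − (4/5)·R1: [0, 31/5, 7/5, -6/5]
R3 ← R3 + (3/5)·R1: [0, -42/5, 6/5, 42/5]
R4 ← R4 + (11/10)·R1: [0, -9/10, -63/10, -1/10]
R3 ← R3 + (42/31)·R2: [0, 0, 96/31, 210/31]
R4 ← R4 + (9/62)·R2: [0, 0, -189/31, -17/62]
R4 ← R4 + (63/32)·R3: [0, 0, 0, 209/16]
Echelon form has 4 nonzero rows, so rank(A) = 4.
The row space has dimension equal to the rank: 4.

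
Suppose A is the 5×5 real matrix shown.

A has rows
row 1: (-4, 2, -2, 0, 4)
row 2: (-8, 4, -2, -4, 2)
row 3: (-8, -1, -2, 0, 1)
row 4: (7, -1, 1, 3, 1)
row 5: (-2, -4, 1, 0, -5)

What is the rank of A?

3

Row reduce to echelon form.
R2 ← R2 − (2)·R1: [0, 0, 2, -4, -6]
R3 ← R3 − (2)·R1: [0, -5, 2, 0, -7]
R4 ← R4 + (7/4)·R1: [0, 5/2, -5/2, 3, 8]
R5 ← R5 − (1/2)·R1: [0, -5, 2, 0, -7]
Swap R2 ↔ R3
R4 ← R4 + (1/2)·R2: [0, 0, -3/2, 3, 9/2]
R5 ← R5 − R2: [0, 0, 0, 0, 0]
R4 ← R4 + (3/4)·R3: [0, 0, 0, 0, 0]
Echelon form has 3 nonzero rows, so rank(A) = 3.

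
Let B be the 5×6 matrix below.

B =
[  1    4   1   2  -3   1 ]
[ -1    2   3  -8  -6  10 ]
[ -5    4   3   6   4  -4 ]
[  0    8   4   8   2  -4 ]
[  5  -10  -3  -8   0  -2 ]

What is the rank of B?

5

Row reduce to echelon form.
R2 ← R2 + R1: [0, 6, 4, -6, -9, 11]
R3 ← R3 + (5)·R1: [0, 24, 8, 16, -11, 1]
R5 ← R5 − (5)·R1: [0, -30, -8, -18, 15, -7]
R3 ← R3 − (4)·R2: [0, 0, -8, 40, 25, -43]
R4 ← R4 − (4/3)·R2: [0, 0, -4/3, 16, 14, -56/3]
R5 ← R5 + (5)·R2: [0, 0, 12, -48, -30, 48]
R4 ← R4 − (1/6)·R3: [0, 0, 0, 28/3, 59/6, -23/2]
R5 ← R5 + (3/2)·R3: [0, 0, 0, 12, 15/2, -33/2]
R5 ← R5 − (9/7)·R4: [0, 0, 0, 0, -36/7, -12/7]
Echelon form has 5 nonzero rows, so rank(B) = 5.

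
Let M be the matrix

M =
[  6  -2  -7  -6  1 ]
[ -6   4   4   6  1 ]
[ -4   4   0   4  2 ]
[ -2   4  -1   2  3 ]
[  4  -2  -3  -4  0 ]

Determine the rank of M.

Row reduce to echelon form.
R2 ← R2 + R1: [0, 2, -3, 0, 2]
R3 ← R3 + (2/3)·R1: [0, 8/3, -14/3, 0, 8/3]
R4 ← R4 + (1/3)·R1: [0, 10/3, -10/3, 0, 10/3]
R5 ← R5 − (2/3)·R1: [0, -2/3, 5/3, 0, -2/3]
R3 ← R3 − (4/3)·R2: [0, 0, -2/3, 0, 0]
R4 ← R4 − (5/3)·R2: [0, 0, 5/3, 0, 0]
R5 ← R5 + (1/3)·R2: [0, 0, 2/3, 0, 0]
R4 ← R4 + (5/2)·R3: [0, 0, 0, 0, 0]
R5 ← R5 + R3: [0, 0, 0, 0, 0]
Echelon form has 3 nonzero rows, so rank(M) = 3.

3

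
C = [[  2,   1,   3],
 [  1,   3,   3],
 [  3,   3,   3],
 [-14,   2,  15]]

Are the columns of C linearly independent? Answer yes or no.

yes

Row reduce C to echelon form.
R2 ← R2 − (1/2)·R1: [0, 5/2, 3/2]
R3 ← R3 − (3/2)·R1: [0, 3/2, -3/2]
R4 ← R4 + (7)·R1: [0, 9, 36]
R3 ← R3 − (3/5)·R2: [0, 0, -12/5]
R4 ← R4 − (18/5)·R2: [0, 0, 153/5]
R4 ← R4 + (51/4)·R3: [0, 0, 0]
3 pivots among 3 columns.
Every column is a pivot column, so the columns are linearly independent.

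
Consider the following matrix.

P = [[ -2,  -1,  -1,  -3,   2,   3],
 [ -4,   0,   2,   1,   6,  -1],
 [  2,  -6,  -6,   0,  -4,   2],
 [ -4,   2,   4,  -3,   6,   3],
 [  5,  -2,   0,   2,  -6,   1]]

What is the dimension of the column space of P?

Row reduce to echelon form.
R2 ← R2 − (2)·R1: [0, 2, 4, 7, 2, -7]
R3 ← R3 + R1: [0, -7, -7, -3, -2, 5]
R4 ← R4 − (2)·R1: [0, 4, 6, 3, 2, -3]
R5 ← R5 + (5/2)·R1: [0, -9/2, -5/2, -11/2, -1, 17/2]
R3 ← R3 + (7/2)·R2: [0, 0, 7, 43/2, 5, -39/2]
R4 ← R4 − (2)·R2: [0, 0, -2, -11, -2, 11]
R5 ← R5 + (9/4)·R2: [0, 0, 13/2, 41/4, 7/2, -29/4]
R4 ← R4 + (2/7)·R3: [0, 0, 0, -34/7, -4/7, 38/7]
R5 ← R5 − (13/14)·R3: [0, 0, 0, -68/7, -8/7, 76/7]
R5 ← R5 − (2)·R4: [0, 0, 0, 0, 0, 0]
Echelon form has 4 nonzero rows, so rank(P) = 4.
The column space has dimension equal to the rank: 4.

4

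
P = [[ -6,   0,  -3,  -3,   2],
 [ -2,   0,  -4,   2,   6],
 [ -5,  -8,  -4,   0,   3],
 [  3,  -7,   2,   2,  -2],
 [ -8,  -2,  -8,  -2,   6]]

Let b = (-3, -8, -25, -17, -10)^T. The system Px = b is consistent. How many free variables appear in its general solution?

Row reduce the augmented matrix [P | b].
R2 ← R2 − (1/3)·R1: [0, 0, -3, 3, 16/3, -7]
R3 ← R3 − (5/6)·R1: [0, -8, -3/2, 5/2, 4/3, -45/2]
R4 ← R4 + (1/2)·R1: [0, -7, 1/2, 1/2, -1, -37/2]
R5 ← R5 − (4/3)·R1: [0, -2, -4, 2, 10/3, -6]
Swap R2 ↔ R3
R4 ← R4 − (7/8)·R2: [0, 0, 29/16, -27/16, -13/6, 19/16]
R5 ← R5 − (1/4)·R2: [0, 0, -29/8, 11/8, 3, -3/8]
R4 ← R4 + (29/48)·R3: [0, 0, 0, 1/8, 19/18, -73/24]
R5 ← R5 − (29/24)·R3: [0, 0, 0, -9/4, -31/9, 97/12]
R5 ← R5 + (18)·R4: [0, 0, 0, 0, 140/9, -140/3]
The echelon form has 5 nonzero rows, and every pivot lies in the first 5 columns, so rank(P) = rank([P|b]) = 5.
The system is consistent.
Free variables = (unknowns) − (rank) = 5 − 5 = 0.

0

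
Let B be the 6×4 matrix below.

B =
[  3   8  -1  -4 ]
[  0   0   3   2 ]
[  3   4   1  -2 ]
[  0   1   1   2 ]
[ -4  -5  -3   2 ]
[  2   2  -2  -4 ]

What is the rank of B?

Row reduce to echelon form.
R3 ← R3 − R1: [0, -4, 2, 2]
R5 ← R5 + (4/3)·R1: [0, 17/3, -13/3, -10/3]
R6 ← R6 − (2/3)·R1: [0, -10/3, -4/3, -4/3]
Swap R2 ↔ R3
R4 ← R4 + (1/4)·R2: [0, 0, 3/2, 5/2]
R5 ← R5 + (17/12)·R2: [0, 0, -3/2, -1/2]
R6 ← R6 − (5/6)·R2: [0, 0, -3, -3]
R4 ← R4 − (1/2)·R3: [0, 0, 0, 3/2]
R5 ← R5 + (1/2)·R3: [0, 0, 0, 1/2]
R6 ← R6 + R3: [0, 0, 0, -1]
R5 ← R5 − (1/3)·R4: [0, 0, 0, 0]
R6 ← R6 + (2/3)·R4: [0, 0, 0, 0]
Echelon form has 4 nonzero rows, so rank(B) = 4.

4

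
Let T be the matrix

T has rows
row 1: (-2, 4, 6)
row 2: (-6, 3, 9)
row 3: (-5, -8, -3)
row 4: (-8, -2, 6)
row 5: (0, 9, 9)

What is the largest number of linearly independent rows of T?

Row reduce to echelon form.
R2 ← R2 − (3)·R1: [0, -9, -9]
R3 ← R3 − (5/2)·R1: [0, -18, -18]
R4 ← R4 − (4)·R1: [0, -18, -18]
R3 ← R3 − (2)·R2: [0, 0, 0]
R4 ← R4 − (2)·R2: [0, 0, 0]
R5 ← R5 + R2: [0, 0, 0]
Echelon form has 2 nonzero rows, so rank(T) = 2.
The rank gives the maximum number of linearly independent rows: 2.

2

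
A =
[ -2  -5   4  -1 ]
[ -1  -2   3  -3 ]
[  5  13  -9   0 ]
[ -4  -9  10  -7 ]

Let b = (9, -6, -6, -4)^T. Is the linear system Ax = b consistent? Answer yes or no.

Row reduce the augmented matrix [A | b].
R2 ← R2 − (1/2)·R1: [0, 1/2, 1, -5/2, -21/2]
R3 ← R3 + (5/2)·R1: [0, 1/2, 1, -5/2, 33/2]
R4 ← R4 − (2)·R1: [0, 1, 2, -5, -22]
R3 ← R3 − R2: [0, 0, 0, 0, 27]
R4 ← R4 − (2)·R2: [0, 0, 0, 0, -1]
R4 ← R4 + (1/27)·R3: [0, 0, 0, 0, 0]
The echelon form has 3 nonzero rows; the last pivot sits in the augmented column, so rank(A) = 2 but rank([A|b]) = 3.
Since the ranks differ, the system is inconsistent.

no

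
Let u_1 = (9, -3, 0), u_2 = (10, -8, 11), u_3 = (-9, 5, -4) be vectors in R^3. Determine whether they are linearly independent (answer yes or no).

yes

Form the matrix with these vectors as rows and row reduce.
R2 ← R2 − (10/9)·R1: [0, -14/3, 11]
R3 ← R3 + R1: [0, 2, -4]
R3 ← R3 + (3/7)·R2: [0, 0, 5/7]
3 nonzero rows, so the 3 vectors span a space of dimension 3.
Since 3 = 3, the vectors are linearly independent.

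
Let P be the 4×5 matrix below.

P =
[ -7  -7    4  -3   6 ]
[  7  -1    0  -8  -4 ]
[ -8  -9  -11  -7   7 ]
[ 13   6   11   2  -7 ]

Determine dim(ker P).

1

Row reduce to echelon form.
R2 ← R2 + R1: [0, -8, 4, -11, 2]
R3 ← R3 − (8/7)·R1: [0, -1, -109/7, -25/7, 1/7]
R4 ← R4 + (13/7)·R1: [0, -7, 129/7, -25/7, 29/7]
R3 ← R3 − (1/8)·R2: [0, 0, -225/14, -123/56, -3/28]
R4 ← R4 − (7/8)·R2: [0, 0, 209/14, 339/56, 67/28]
R4 ← R4 + (209/225)·R3: [0, 0, 0, 301/75, 172/75]
4 nonzero rows, so rank(P) = 4.
P has 5 columns; by rank–nullity, nullity = 5 − 4 = 1.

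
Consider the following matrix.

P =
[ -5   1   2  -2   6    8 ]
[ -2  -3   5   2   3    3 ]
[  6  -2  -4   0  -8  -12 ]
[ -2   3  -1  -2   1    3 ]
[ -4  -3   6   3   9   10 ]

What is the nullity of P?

Row reduce to echelon form.
R2 ← R2 − (2/5)·R1: [0, -17/5, 21/5, 14/5, 3/5, -1/5]
R3 ← R3 + (6/5)·R1: [0, -4/5, -8/5, -12/5, -4/5, -12/5]
R4 ← R4 − (2/5)·R1: [0, 13/5, -9/5, -6/5, -7/5, -1/5]
R5 ← R5 − (4/5)·R1: [0, -19/5, 22/5, 23/5, 21/5, 18/5]
R3 ← R3 − (4/17)·R2: [0, 0, -44/17, -52/17, -16/17, -40/17]
R4 ← R4 + (13/17)·R2: [0, 0, 24/17, 16/17, -16/17, -6/17]
R5 ← R5 − (19/17)·R2: [0, 0, -5/17, 25/17, 60/17, 65/17]
R4 ← R4 + (6/11)·R3: [0, 0, 0, -8/11, -16/11, -18/11]
R5 ← R5 − (5/44)·R3: [0, 0, 0, 20/11, 40/11, 45/11]
R5 ← R5 + (5/2)·R4: [0, 0, 0, 0, 0, 0]
4 nonzero rows, so rank(P) = 4.
P has 6 columns; by rank–nullity, nullity = 6 − 4 = 2.

2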